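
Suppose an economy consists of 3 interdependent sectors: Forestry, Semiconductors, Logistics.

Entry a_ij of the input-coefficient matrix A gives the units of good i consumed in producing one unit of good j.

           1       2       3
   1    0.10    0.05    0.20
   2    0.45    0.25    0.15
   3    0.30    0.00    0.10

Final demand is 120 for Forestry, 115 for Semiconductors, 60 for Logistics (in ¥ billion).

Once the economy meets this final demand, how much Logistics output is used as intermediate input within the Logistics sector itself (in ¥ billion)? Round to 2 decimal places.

I − A =
  [   0.90    -0.05    -0.20]
  [  -0.45     0.75    -0.15]
  [  -0.30     0.00     0.90]
Cofactors of I−A, C_ij = (−1)^(i+j)·(minor ij) (rows/columns in the sector order above):
  C_11 = (0.75)(0.90) − (-0.15)(0.00) = 0.6750
  C_12 = −[(-0.45)(0.90) − (-0.15)(-0.30)] = 0.4500
  C_13 = (-0.45)(0.00) − (0.75)(-0.30) = 0.2250
  C_21 = −[(-0.05)(0.90) − (-0.20)(0.00)] = 0.0450
  C_22 = (0.90)(0.90) − (-0.20)(-0.30) = 0.7500
  C_23 = −[(0.90)(0.00) − (-0.05)(-0.30)] = 0.0150
  C_31 = (-0.05)(-0.15) − (-0.20)(0.75) = 0.1575
  C_32 = −[(0.90)(-0.15) − (-0.20)(-0.45)] = 0.2250
  C_33 = (0.90)(0.75) − (-0.05)(-0.45) = 0.6525
det(I−A) = Σ_j (I−A)_1j·C_1j = (0.90)(0.6750) + (-0.05)(0.4500) + (-0.20)(0.2250) = 0.5400
adj(I−A) = Cᵀ =
  [ 0.6750   0.0450   0.1575]
  [ 0.4500   0.7500   0.2250]
  [ 0.2250   0.0150   0.6525]
(I − A)⁻¹ = adj(I−A) / det(I−A) ≈
  [   1.2500     0.0833     0.2917]
  [   0.8333     1.3889     0.4167]
  [   0.4167     0.0278     1.2083]
First solve x = (I − A)⁻¹ d = adj(I−A)·d / det(I−A); in particular x_3 = (0.2250·120 + 0.0150·115 + 0.6525·60) / 0.5400 = 67.875 / 0.5400 ≈ 125.6944.
Intermediate flow from 3 to 3: z_33 = a_33 · x_3 = 0.10 × 67.875 / 0.5400 = 6.7875 / 0.5400 ≈ 12.57.

z_33 = 12.57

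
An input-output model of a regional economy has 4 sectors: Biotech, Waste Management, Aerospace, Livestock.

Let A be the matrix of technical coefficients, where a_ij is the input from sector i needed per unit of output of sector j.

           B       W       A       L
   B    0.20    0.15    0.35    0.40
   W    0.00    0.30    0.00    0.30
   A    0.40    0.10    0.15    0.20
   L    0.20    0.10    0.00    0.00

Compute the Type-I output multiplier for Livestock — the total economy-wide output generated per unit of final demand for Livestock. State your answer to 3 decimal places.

m_L = 3.875

I − A =
  [   0.80    -0.15    -0.35    -0.40]
  [   0.00     0.70     0.00    -0.30]
  [  -0.40    -0.10     0.85    -0.20]
  [  -0.20    -0.10     0.00     1.00]
Compute the cofactors C_ij = (−1)^(i+j)·(3×3 minor ij) of I−A; the adjugate is their transpose:
adj(I−A) = Cᵀ =
  [ 0.56950   0.20350   0.23450   0.33575]
  [ 0.05100   0.45800   0.02100   0.16200]
  [ 0.30200   0.17000   0.47100   0.26600]
  [ 0.11900   0.08650   0.04900   0.37800]
det(I−A) = Σ_j (I−A)_1j·C_1j = (0.80)(0.56950) + (-0.15)(0.05100) + (-0.35)(0.30200) + (-0.40)(0.11900) = 0.29465
(I − A)⁻¹ = adj(I−A) / det(I−A) ≈
  [   1.9328     0.6906     0.7959     1.1395]
  [   0.1731     1.5544     0.0713     0.5498]
  [   1.0249     0.5770     1.5985     0.9028]
  [   0.4039     0.2936     0.1663     1.2829]
The output multiplier for sector j is the column-j sum of the Leontief inverse (I − A)⁻¹ = adj(I−A) / det(I−A).
Column L of adj(I−A): (0.33575, 0.16200, 0.26600, 0.37800); det(I−A) = 0.29465.
m_L = (0.33575 + 0.16200 + 0.26600 + 0.37800) / 0.29465 = 1.14175 / 0.29465 ≈ 3.875.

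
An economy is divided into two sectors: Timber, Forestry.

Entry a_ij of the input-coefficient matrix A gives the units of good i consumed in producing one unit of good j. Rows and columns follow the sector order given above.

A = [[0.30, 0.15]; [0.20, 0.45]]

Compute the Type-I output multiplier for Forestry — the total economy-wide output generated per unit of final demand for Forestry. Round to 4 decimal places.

I − A =
  [   0.70    -0.15]
  [  -0.20     0.55]
det(I−A) = (0.70)(0.55) − (-0.15)(-0.20) = 0.3550
adj(I−A) = [[0.55, 0.15], [0.20, 0.70]]
(I − A)⁻¹ = adj(I−A) / det(I−A) ≈
  [   1.54930     0.42254]
  [   0.56338     1.97183]
The output multiplier for sector j is the column-j sum of the Leontief inverse (I − A)⁻¹ = adj(I−A) / det(I−A).
Column F of adj(I−A): (0.15, 0.70); det(I−A) = 0.3550.
m_F = (0.15 + 0.70) / 0.3550 = 0.85 / 0.3550 ≈ 2.3944.

m_F = 2.3944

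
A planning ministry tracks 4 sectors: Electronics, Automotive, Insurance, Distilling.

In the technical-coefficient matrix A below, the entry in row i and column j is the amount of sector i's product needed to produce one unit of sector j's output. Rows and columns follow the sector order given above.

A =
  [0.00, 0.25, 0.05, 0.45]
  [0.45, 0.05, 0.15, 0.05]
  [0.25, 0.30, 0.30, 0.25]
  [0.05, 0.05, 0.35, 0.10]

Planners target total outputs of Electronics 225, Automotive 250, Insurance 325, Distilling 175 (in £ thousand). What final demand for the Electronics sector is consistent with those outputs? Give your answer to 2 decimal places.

I − A =
  [   1.00    -0.25    -0.05    -0.45]
  [  -0.45     0.95    -0.15    -0.05]
  [  -0.25    -0.30     0.70    -0.25]
  [  -0.05    -0.05    -0.35     0.90]
d = (I − A) x:
  d_E = (+1.00)·225 + (-0.25)·250 + (-0.05)·325 + (-0.45)·175 = 67.50
  d_A = (-0.45)·225 + (+0.95)·250 + (-0.15)·325 + (-0.05)·175 = 78.75
  d_I = (-0.25)·225 + (-0.30)·250 + (+0.70)·325 + (-0.25)·175 = 52.50
  d_D = (-0.05)·225 + (-0.05)·250 + (-0.35)·325 + (+0.90)·175 = 20.00

d_E = 67.50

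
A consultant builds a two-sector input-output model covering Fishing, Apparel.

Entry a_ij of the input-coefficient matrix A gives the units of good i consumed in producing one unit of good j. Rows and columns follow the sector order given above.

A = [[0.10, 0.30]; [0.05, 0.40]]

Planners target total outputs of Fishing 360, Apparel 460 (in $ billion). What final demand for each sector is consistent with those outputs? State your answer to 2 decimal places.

d_F = 186.00, d_A = 258.00

I − A =
  [   0.90    -0.30]
  [  -0.05     0.60]
d = (I − A) x:
  d_F = (+0.90)·360 + (-0.30)·460 = 186.00
  d_A = (-0.05)·360 + (+0.60)·460 = 258.00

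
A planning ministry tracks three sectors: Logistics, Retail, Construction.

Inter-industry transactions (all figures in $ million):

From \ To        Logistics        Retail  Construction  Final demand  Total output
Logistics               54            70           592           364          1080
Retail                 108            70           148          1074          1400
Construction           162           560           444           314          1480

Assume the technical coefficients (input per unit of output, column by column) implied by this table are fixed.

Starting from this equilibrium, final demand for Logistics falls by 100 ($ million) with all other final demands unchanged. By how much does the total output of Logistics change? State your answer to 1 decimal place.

Technical coefficients a_ij = z_ij / X_j:
  a_11 = 54/1080 = 0.05, a_21 = 108/1080 = 0.10, a_31 = 162/1080 = 0.15
  a_12 = 70/1400 = 0.05, a_22 = 70/1400 = 0.05, a_32 = 560/1400 = 0.40
  a_13 = 592/1480 = 0.40, a_23 = 148/1480 = 0.10, a_33 = 444/1480 = 0.30
I − A =
  [   0.95    -0.05    -0.40]
  [  -0.10     0.95    -0.10]
  [  -0.15    -0.40     0.70]
Cofactors of I−A, C_ij = (−1)^(i+j)·(minor ij) (rows/columns in the sector order above):
  C_11 = (0.95)(0.70) − (-0.10)(-0.40) = 0.6250
  C_12 = −[(-0.10)(0.70) − (-0.10)(-0.15)] = 0.0850
  C_13 = (-0.10)(-0.40) − (0.95)(-0.15) = 0.1825
  C_21 = −[(-0.05)(0.70) − (-0.40)(-0.40)] = 0.1950
  C_22 = (0.95)(0.70) − (-0.40)(-0.15) = 0.6050
  C_23 = −[(0.95)(-0.40) − (-0.05)(-0.15)] = 0.3875
  C_31 = (-0.05)(-0.10) − (-0.40)(0.95) = 0.3850
  C_32 = −[(0.95)(-0.10) − (-0.40)(-0.10)] = 0.1350
  C_33 = (0.95)(0.95) − (-0.05)(-0.10) = 0.8975
det(I−A) = Σ_j (I−A)_1j·C_1j = (0.95)(0.6250) + (-0.05)(0.0850) + (-0.40)(0.1825) = 0.5165
adj(I−A) = Cᵀ =
  [ 0.6250   0.1950   0.3850]
  [ 0.0850   0.6050   0.1350]
  [ 0.1825   0.3875   0.8975]
(I − A)⁻¹ = adj(I−A) / det(I−A) ≈
  [   1.2101     0.3775     0.7454]
  [   0.1646     1.1713     0.2614]
  [   0.3533     0.7502     1.7377]
Δx = (I − A)⁻¹ Δd with Δd having -100 in the Logistics component and 0 elsewhere.
So Δx_1 = L_11 · (-100), where L_11 = adj(I−A)_11 / det(I−A) = 0.6250 / 0.5165.
Δx_1 = 0.6250 × (-100) / 0.5165 = -62.50 / 0.5165 ≈ -121.0.

Δx_1 = -121.0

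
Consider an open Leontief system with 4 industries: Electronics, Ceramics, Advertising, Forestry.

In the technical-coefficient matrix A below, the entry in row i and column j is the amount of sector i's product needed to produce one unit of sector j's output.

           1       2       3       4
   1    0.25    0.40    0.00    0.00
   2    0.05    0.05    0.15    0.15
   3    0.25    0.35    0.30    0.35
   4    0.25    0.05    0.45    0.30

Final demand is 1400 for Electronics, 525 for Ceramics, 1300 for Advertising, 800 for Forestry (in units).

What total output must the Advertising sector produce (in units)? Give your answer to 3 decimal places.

I − A =
  [   0.75    -0.40     0.00     0.00]
  [  -0.05     0.95    -0.15    -0.15]
  [  -0.25    -0.35     0.70    -0.35]
  [  -0.25    -0.05    -0.45     0.70]
Compute the cofactors C_ij = (−1)^(i+j)·(3×3 minor ij) of I−A; the adjugate is their transpose:
adj(I−A) = Cᵀ =
  [ 0.247625   0.133000   0.069000   0.063000]
  [ 0.099125   0.249375   0.129375   0.118125]
  [ 0.273750   0.301875   0.464125   0.296750]
  [ 0.271500   0.259375   0.332250   0.430375]
det(I−A) = Σ_j (I−A)_1j·C_1j = (0.75)(0.247625) + (-0.40)(0.099125) + (0.00)(0.273750) + (0.00)(0.271500) = 0.14606875
(I − A)⁻¹ = adj(I−A) / det(I−A) ≈
  [   1.6953     0.9105     0.4724     0.4313]
  [   0.6786     1.7072     0.8857     0.8087]
  [   1.8741     2.0667     3.1774     2.0316]
  [   1.8587     1.7757     2.2746     2.9464]
x = (I − A)⁻¹ d = adj(I−A)·d / det(I−A), with det(I−A) = 0.14606875:
  x_1 = (0.247625·1400 + 0.133000·525 + 0.069000·1300 + 0.063000·800) / 0.14606875 = 556.60 / 0.14606875 ≈ 3810.534
  x_2 = (0.099125·1400 + 0.249375·525 + 0.129375·1300 + 0.118125·800) / 0.14606875 = 532.384375 / 0.14606875 ≈ 3644.752
  x_3 = (0.273750·1400 + 0.301875·525 + 0.464125·1300 + 0.296750·800) / 0.14606875 = 1382.496875 / 0.14606875 ≈ 9464.700
  x_4 = (0.271500·1400 + 0.259375·525 + 0.332250·1300 + 0.430375·800) / 0.14606875 = 1292.496875 / 0.14606875 ≈ 8848.552

x_3 = 9464.700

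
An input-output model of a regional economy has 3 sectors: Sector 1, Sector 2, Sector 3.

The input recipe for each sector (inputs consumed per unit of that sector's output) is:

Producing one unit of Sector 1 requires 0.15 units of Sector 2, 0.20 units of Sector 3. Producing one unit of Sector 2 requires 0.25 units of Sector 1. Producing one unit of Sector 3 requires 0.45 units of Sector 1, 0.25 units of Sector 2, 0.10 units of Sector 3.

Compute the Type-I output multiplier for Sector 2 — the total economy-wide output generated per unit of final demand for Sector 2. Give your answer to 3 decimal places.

m_2 = 1.421

I − A =
  [   1.00    -0.25    -0.45]
  [  -0.15     1.00    -0.25]
  [  -0.20     0.00     0.90]
Cofactors of I−A, C_ij = (−1)^(i+j)·(minor ij) (rows/columns in the sector order above):
  C_11 = (1.00)(0.90) − (-0.25)(0.00) = 0.9000
  C_12 = −[(-0.15)(0.90) − (-0.25)(-0.20)] = 0.1850
  C_13 = (-0.15)(0.00) − (1.00)(-0.20) = 0.2000
  C_21 = −[(-0.25)(0.90) − (-0.45)(0.00)] = 0.2250
  C_22 = (1.00)(0.90) − (-0.45)(-0.20) = 0.8100
  C_23 = −[(1.00)(0.00) − (-0.25)(-0.20)] = 0.0500
  C_31 = (-0.25)(-0.25) − (-0.45)(1.00) = 0.5125
  C_32 = −[(1.00)(-0.25) − (-0.45)(-0.15)] = 0.3175
  C_33 = (1.00)(1.00) − (-0.25)(-0.15) = 0.9625
det(I−A) = Σ_j (I−A)_1j·C_1j = (1.00)(0.9000) + (-0.25)(0.1850) + (-0.45)(0.2000) = 0.76375
adj(I−A) = Cᵀ =
  [ 0.9000   0.2250   0.5125]
  [ 0.1850   0.8100   0.3175]
  [ 0.2000   0.0500   0.9625]
(I − A)⁻¹ = adj(I−A) / det(I−A) ≈
  [   1.1784     0.2946     0.6710]
  [   0.2422     1.0606     0.4157]
  [   0.2619     0.0655     1.2602]
The output multiplier for sector j is the column-j sum of the Leontief inverse (I − A)⁻¹ = adj(I−A) / det(I−A).
Column 2 of adj(I−A): (0.2250, 0.8100, 0.0500); det(I−A) = 0.76375.
m_2 = (0.2250 + 0.8100 + 0.0500) / 0.76375 = 1.085 / 0.76375 ≈ 1.421.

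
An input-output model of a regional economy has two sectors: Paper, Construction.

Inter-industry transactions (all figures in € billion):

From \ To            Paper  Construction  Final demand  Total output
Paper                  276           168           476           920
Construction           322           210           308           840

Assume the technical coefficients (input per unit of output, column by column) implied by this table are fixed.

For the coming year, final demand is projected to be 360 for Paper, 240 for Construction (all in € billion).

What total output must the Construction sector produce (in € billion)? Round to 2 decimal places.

x_2 = 646.15

Technical coefficients a_ij = z_ij / X_j:
  a_11 = 276/920 = 0.30, a_21 = 322/920 = 0.35
  a_12 = 168/840 = 0.20, a_22 = 210/840 = 0.25
I − A =
  [   0.70    -0.20]
  [  -0.35     0.75]
det(I−A) = (0.70)(0.75) − (-0.20)(-0.35) = 0.4550
adj(I−A) = [[0.75, 0.20], [0.35, 0.70]]
(I − A)⁻¹ = adj(I−A) / det(I−A) ≈
  [   1.6484     0.4396]
  [   0.7692     1.5385]
x = (I − A)⁻¹ d = adj(I−A)·d / det(I−A), with det(I−A) = 0.4550:
  x_1 = (0.75·360 + 0.20·240) / 0.4550 = 318.00 / 0.4550 ≈ 698.90
  x_2 = (0.35·360 + 0.70·240) / 0.4550 = 294.00 / 0.4550 ≈ 646.15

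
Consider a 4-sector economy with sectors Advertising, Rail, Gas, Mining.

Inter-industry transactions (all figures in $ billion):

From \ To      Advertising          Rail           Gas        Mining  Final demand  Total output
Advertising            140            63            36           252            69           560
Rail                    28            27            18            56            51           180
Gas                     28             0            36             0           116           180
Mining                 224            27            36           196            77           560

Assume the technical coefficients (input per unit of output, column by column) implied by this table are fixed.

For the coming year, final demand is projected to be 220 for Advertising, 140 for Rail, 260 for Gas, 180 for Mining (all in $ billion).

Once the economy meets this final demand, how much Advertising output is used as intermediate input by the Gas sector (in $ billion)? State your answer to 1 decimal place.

Technical coefficients a_ij = z_ij / X_j:
  a_AA = 140/560 = 0.25, a_RA = 28/560 = 0.05, a_GA = 28/560 = 0.05, a_MA = 224/560 = 0.40
  a_AR = 63/180 = 0.35, a_RR = 27/180 = 0.15, a_GR = 0/180 = 0.00, a_MR = 27/180 = 0.15
  a_AG = 36/180 = 0.20, a_RG = 18/180 = 0.10, a_GG = 36/180 = 0.20, a_MG = 36/180 = 0.20
  a_AM = 252/560 = 0.45, a_RM = 56/560 = 0.10, a_GM = 0/560 = 0.00, a_MM = 196/560 = 0.35
I − A =
  [   0.75    -0.35    -0.20    -0.45]
  [  -0.05     0.85    -0.10    -0.10]
  [  -0.05     0.00     0.80     0.00]
  [  -0.40    -0.15    -0.20     0.65]
Compute the cofactors C_ij = (−1)^(i+j)·(3×3 minor ij) of I−A; the adjugate is their transpose:
adj(I−A) = Cᵀ =
  [ 0.430000   0.236000   0.220500   0.334000]
  [ 0.062250   0.235000   0.064750   0.079250]
  [ 0.026875   0.014750   0.221375   0.020875]
  [ 0.287250   0.204000   0.218750   0.485750]
det(I−A) = Σ_j (I−A)_1j·C_1j = (0.75)(0.430000) + (-0.35)(0.062250) + (-0.20)(0.026875) + (-0.45)(0.287250) = 0.166075
(I − A)⁻¹ = adj(I−A) / det(I−A) ≈
  [   2.5892     1.4210     1.3277     2.0111]
  [   0.3748     1.4150     0.3899     0.4772]
  [   0.1618     0.0888     1.3330     0.1257]
  [   1.7296     1.2284     1.3172     2.9249]
First solve x = (I − A)⁻¹ d = adj(I−A)·d / det(I−A); in particular x_G = (0.026875·220 + 0.014750·140 + 0.221375·260 + 0.020875·180) / 0.166075 = 69.2925 / 0.166075 ≈ 417.236.
Intermediate flow from A to G: z_AG = a_AG · x_G = 0.20 × 69.2925 / 0.166075 = 13.8585 / 0.166075 ≈ 83.4.

z_AG = 83.4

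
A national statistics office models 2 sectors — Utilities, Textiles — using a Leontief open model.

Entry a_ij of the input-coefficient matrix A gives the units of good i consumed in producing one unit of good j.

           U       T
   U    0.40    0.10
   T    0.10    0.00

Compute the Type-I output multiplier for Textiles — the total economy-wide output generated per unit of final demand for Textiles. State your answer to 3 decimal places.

m_T = 1.186

I − A =
  [   0.60    -0.10]
  [  -0.10     1.00]
det(I−A) = (0.60)(1.00) − (-0.10)(-0.10) = 0.5900
adj(I−A) = [[1.00, 0.10], [0.10, 0.60]]
(I − A)⁻¹ = adj(I−A) / det(I−A) ≈
  [   1.6949     0.1695]
  [   0.1695     1.0169]
The output multiplier for sector j is the column-j sum of the Leontief inverse (I − A)⁻¹ = adj(I−A) / det(I−A).
Column T of adj(I−A): (0.10, 0.60); det(I−A) = 0.5900.
m_T = (0.10 + 0.60) / 0.5900 = 0.70 / 0.5900 ≈ 1.186.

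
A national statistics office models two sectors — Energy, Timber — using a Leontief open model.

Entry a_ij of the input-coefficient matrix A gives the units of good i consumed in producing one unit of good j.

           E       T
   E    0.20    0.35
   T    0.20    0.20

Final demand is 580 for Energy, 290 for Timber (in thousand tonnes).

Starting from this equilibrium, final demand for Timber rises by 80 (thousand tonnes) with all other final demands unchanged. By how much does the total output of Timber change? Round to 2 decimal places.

Δx_T = 112.28

I − A =
  [   0.80    -0.35]
  [  -0.20     0.80]
det(I−A) = (0.80)(0.80) − (-0.35)(-0.20) = 0.5700
adj(I−A) = [[0.80, 0.35], [0.20, 0.80]]
(I − A)⁻¹ = adj(I−A) / det(I−A) ≈
  [   1.4035     0.6140]
  [   0.3509     1.4035]
Δx = (I − A)⁻¹ Δd with Δd having +80 in the Timber component and 0 elsewhere.
So Δx_T = L_TT · (+80), where L_TT = adj(I−A)_TT / det(I−A) = 0.80 / 0.5700.
Δx_T = 0.80 × (+80) / 0.5700 = 64.00 / 0.5700 ≈ 112.28.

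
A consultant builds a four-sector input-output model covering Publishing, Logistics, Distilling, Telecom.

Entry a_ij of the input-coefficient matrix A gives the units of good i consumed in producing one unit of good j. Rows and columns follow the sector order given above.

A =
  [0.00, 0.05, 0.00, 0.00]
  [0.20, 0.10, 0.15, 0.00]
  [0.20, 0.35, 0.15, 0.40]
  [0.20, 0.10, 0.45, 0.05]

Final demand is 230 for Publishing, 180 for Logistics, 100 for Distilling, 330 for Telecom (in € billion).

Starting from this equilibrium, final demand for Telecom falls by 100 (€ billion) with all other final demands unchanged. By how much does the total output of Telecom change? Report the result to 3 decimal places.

Δx_T = -140.339

I − A =
  [   1.00    -0.05     0.00     0.00]
  [  -0.20     0.90    -0.15     0.00]
  [  -0.20    -0.35     0.85    -0.40]
  [  -0.20    -0.10    -0.45     0.95]
Compute the cofactors C_ij = (−1)^(i+j)·(3×3 minor ij) of I−A; the adjugate is their transpose:
adj(I−A) = Cᵀ =
  [ 0.508875   0.031375   0.007125   0.003000]
  [ 0.166000   0.627500   0.142500   0.060000]
  [ 0.317500   0.386000   0.845500   0.356000]
  [ 0.275000   0.255500   0.417000   0.702500]
det(I−A) = Σ_j (I−A)_1j·C_1j = (1.00)(0.508875) + (-0.05)(0.166000) + (0.00)(0.317500) + (0.00)(0.275000) = 0.500575
(I − A)⁻¹ = adj(I−A) / det(I−A) ≈
  [   1.0166     0.0627     0.0142     0.0060]
  [   0.3316     1.2536     0.2847     0.1199]
  [   0.6343     0.7711     1.6891     0.7112]
  [   0.5494     0.5104     0.8330     1.4034]
Δx = (I − A)⁻¹ Δd with Δd having -100 in the Telecom component and 0 elsewhere.
So Δx_T = L_TT · (-100), where L_TT = adj(I−A)_TT / det(I−A) = 0.702500 / 0.500575.
Δx_T = 0.702500 × (-100) / 0.500575 = -70.25 / 0.500575 ≈ -140.339.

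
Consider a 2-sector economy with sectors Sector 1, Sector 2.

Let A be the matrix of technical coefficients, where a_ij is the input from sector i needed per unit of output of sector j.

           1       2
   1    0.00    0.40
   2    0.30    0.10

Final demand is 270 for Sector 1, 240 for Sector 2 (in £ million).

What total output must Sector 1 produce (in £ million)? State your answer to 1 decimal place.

x_1 = 434.6

I − A =
  [   1.00    -0.40]
  [  -0.30     0.90]
det(I−A) = (1.00)(0.90) − (-0.40)(-0.30) = 0.7800
adj(I−A) = [[0.90, 0.40], [0.30, 1.00]]
(I − A)⁻¹ = adj(I−A) / det(I−A) ≈
  [   1.1538     0.5128]
  [   0.3846     1.2821]
x = (I − A)⁻¹ d = adj(I−A)·d / det(I−A), with det(I−A) = 0.7800:
  x_1 = (0.90·270 + 0.40·240) / 0.7800 = 339.00 / 0.7800 ≈ 434.6
  x_2 = (0.30·270 + 1.00·240) / 0.7800 = 321.00 / 0.7800 ≈ 411.5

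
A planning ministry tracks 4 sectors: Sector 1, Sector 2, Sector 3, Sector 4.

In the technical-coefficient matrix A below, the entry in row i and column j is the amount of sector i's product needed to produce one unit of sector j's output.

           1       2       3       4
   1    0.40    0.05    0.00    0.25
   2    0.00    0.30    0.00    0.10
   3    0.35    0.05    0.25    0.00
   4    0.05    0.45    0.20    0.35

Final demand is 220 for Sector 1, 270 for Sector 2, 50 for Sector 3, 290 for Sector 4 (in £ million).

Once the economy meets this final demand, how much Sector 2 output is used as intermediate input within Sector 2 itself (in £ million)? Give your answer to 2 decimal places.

I − A =
  [   0.60    -0.05     0.00    -0.25]
  [   0.00     0.70     0.00    -0.10]
  [  -0.35    -0.05     0.75     0.00]
  [  -0.05    -0.45    -0.20     0.65]
Compute the cofactors C_ij = (−1)^(i+j)·(3×3 minor ij) of I−A; the adjugate is their transpose:
adj(I−A) = Cᵀ =
  [ 0.306500   0.111250   0.036000   0.135000]
  [ 0.010750   0.265625   0.012000   0.045000]
  [ 0.143750   0.069625   0.237000   0.066000]
  [ 0.075250   0.213875   0.084000   0.315000]
det(I−A) = Σ_j (I−A)_1j·C_1j = (0.60)(0.306500) + (-0.05)(0.010750) + (0.00)(0.143750) + (-0.25)(0.075250) = 0.16455
(I − A)⁻¹ = adj(I−A) / det(I−A) ≈
  [   1.8627     0.6761     0.2188     0.8204]
  [   0.0653     1.6143     0.0729     0.2735]
  [   0.8736     0.4231     1.4403     0.4011]
  [   0.4573     1.2998     0.5105     1.9143]
First solve x = (I − A)⁻¹ d = adj(I−A)·d / det(I−A); in particular x_2 = (0.010750·220 + 0.265625·270 + 0.012000·50 + 0.045000·290) / 0.16455 = 87.73375 / 0.16455 ≈ 533.1738.
Intermediate flow from 2 to 2: z_22 = a_22 · x_2 = 0.30 × 87.73375 / 0.16455 = 26.320125 / 0.16455 ≈ 159.95.

z_22 = 159.95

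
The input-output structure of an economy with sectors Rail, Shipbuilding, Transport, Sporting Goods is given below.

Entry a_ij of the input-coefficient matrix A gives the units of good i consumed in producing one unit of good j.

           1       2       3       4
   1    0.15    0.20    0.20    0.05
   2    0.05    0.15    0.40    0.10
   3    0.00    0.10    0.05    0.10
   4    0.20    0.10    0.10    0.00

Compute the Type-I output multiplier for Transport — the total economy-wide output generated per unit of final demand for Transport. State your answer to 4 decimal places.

m_3 = 2.4166

I − A =
  [   0.85    -0.20    -0.20    -0.05]
  [  -0.05     0.85    -0.40    -0.10]
  [   0.00    -0.10     0.95    -0.10]
  [  -0.20    -0.10    -0.10     1.00]
Compute the cofactors C_ij = (−1)^(i+j)·(3×3 minor ij) of I−A; the adjugate is their transpose:
adj(I−A) = Cᵀ =
  [ 0.744500   0.215250   0.256250   0.084375]
  [ 0.074000   0.785500   0.358750   0.118125]
  [ 0.024500   0.096500   0.691250   0.080000]
  [ 0.158750   0.131250   0.156250   0.641875]
det(I−A) = Σ_j (I−A)_1j·C_1j = (0.85)(0.744500) + (-0.20)(0.074000) + (-0.20)(0.024500) + (-0.05)(0.158750) = 0.6051875
(I − A)⁻¹ = adj(I−A) / det(I−A) ≈
  [   1.23020     0.35567     0.42342     0.13942]
  [   0.12228     1.29794     0.59279     0.19519]
  [   0.04048     0.15945     1.14221     0.13219]
  [   0.26232     0.21687     0.25818     1.06062]
The output multiplier for sector j is the column-j sum of the Leontief inverse (I − A)⁻¹ = adj(I−A) / det(I−A).
Column 3 of adj(I−A): (0.256250, 0.358750, 0.691250, 0.156250); det(I−A) = 0.6051875.
m_3 = (0.256250 + 0.358750 + 0.691250 + 0.156250) / 0.6051875 = 1.4625 / 0.6051875 ≈ 2.4166.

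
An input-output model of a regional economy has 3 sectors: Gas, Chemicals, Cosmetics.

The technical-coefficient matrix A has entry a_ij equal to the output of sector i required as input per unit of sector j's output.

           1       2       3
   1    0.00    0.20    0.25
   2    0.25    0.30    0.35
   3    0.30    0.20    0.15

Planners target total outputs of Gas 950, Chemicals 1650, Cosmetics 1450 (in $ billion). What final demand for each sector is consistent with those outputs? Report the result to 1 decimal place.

I − A =
  [   1.00    -0.20    -0.25]
  [  -0.25     0.70    -0.35]
  [  -0.30    -0.20     0.85]
d = (I − A) x:
  d_1 = (+1.00)·950 + (-0.20)·1650 + (-0.25)·1450 = 257.5
  d_2 = (-0.25)·950 + (+0.70)·1650 + (-0.35)·1450 = 410.0
  d_3 = (-0.30)·950 + (-0.20)·1650 + (+0.85)·1450 = 617.5

d_1 = 257.5, d_2 = 410.0, d_3 = 617.5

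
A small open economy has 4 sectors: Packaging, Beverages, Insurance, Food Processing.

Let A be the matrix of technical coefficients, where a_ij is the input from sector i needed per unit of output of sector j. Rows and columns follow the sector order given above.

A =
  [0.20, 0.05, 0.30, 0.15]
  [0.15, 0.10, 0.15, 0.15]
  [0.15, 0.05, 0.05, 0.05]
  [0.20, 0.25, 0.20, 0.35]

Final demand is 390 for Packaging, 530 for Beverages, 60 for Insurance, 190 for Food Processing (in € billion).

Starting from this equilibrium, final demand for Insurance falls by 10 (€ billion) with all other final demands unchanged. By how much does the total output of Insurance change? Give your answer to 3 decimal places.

Δx_I = -12.106

I − A =
  [   0.80    -0.05    -0.30    -0.15]
  [  -0.15     0.90    -0.15    -0.15]
  [  -0.15    -0.05     0.95    -0.05]
  [  -0.20    -0.25    -0.20     0.65]
Compute the cofactors C_ij = (−1)^(i+j)·(3×3 minor ij) of I−A; the adjugate is their transpose:
adj(I−A) = Cᵀ =
  [ 0.502875   0.081000   0.203250   0.150375]
  [ 0.140250   0.420750   0.140250   0.140250]
  [ 0.099375   0.045500   0.399000   0.064125]
  [ 0.239250   0.200750   0.239250   0.627000]
det(I−A) = Σ_j (I−A)_1j·C_1j = (0.80)(0.502875) + (-0.05)(0.140250) + (-0.30)(0.099375) + (-0.15)(0.239250) = 0.3295875
(I − A)⁻¹ = adj(I−A) / det(I−A) ≈
  [   1.5258     0.2458     0.6167     0.4563]
  [   0.4255     1.2766     0.4255     0.4255]
  [   0.3015     0.1381     1.2106     0.1946]
  [   0.7259     0.6091     0.7259     1.9024]
Δx = (I − A)⁻¹ Δd with Δd having -10 in the Insurance component and 0 elsewhere.
So Δx_I = L_II · (-10), where L_II = adj(I−A)_II / det(I−A) = 0.399000 / 0.3295875.
Δx_I = 0.399000 × (-10) / 0.3295875 = -3.99 / 0.3295875 ≈ -12.106.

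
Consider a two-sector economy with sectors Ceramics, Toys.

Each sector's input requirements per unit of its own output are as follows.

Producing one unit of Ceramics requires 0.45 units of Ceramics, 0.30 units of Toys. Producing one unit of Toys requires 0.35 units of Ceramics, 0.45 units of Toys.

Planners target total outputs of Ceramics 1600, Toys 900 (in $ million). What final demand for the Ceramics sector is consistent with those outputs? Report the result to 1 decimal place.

d_1 = 565.0

I − A =
  [   0.55    -0.35]
  [  -0.30     0.55]
d = (I − A) x:
  d_1 = (+0.55)·1600 + (-0.35)·900 = 565.0
  d_2 = (-0.30)·1600 + (+0.55)·900 = 15.0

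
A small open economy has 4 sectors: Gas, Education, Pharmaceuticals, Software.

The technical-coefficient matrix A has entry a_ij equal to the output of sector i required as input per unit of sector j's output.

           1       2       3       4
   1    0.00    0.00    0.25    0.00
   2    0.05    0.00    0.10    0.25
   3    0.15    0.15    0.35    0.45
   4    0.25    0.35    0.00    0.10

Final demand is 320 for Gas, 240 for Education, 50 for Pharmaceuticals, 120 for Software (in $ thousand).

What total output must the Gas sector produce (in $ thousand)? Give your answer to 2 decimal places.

x_1 = 465.07

I − A =
  [   1.00     0.00    -0.25     0.00]
  [  -0.05     1.00    -0.10    -0.25]
  [  -0.15    -0.15     0.65    -0.45]
  [  -0.25    -0.35     0.00     0.90]
Compute the cofactors C_ij = (−1)^(i+j)·(3×3 minor ij) of I−A; the adjugate is their transpose:
adj(I−A) = Cᵀ =
  [ 0.498875   0.073125   0.203125   0.121875]
  [ 0.094625   0.523125   0.116875   0.203750]
  [ 0.258375   0.292500   0.812500   0.487500]
  [ 0.175375   0.223750   0.101875   0.595625]
det(I−A) = Σ_j (I−A)_1j·C_1j = (1.00)(0.498875) + (0.00)(0.094625) + (-0.25)(0.258375) + (0.00)(0.175375) = 0.43428125
(I − A)⁻¹ = adj(I−A) / det(I−A) ≈
  [   1.1487     0.1684     0.4677     0.2806]
  [   0.2179     1.2046     0.2691     0.4692]
  [   0.5949     0.6735     1.8709     1.1225]
  [   0.4038     0.5152     0.2346     1.3715]
x = (I − A)⁻¹ d = adj(I−A)·d / det(I−A), with det(I−A) = 0.43428125:
  x_1 = (0.498875·320 + 0.073125·240 + 0.203125·50 + 0.121875·120) / 0.43428125 = 201.97125 / 0.43428125 ≈ 465.07
  x_2 = (0.094625·320 + 0.523125·240 + 0.116875·50 + 0.203750·120) / 0.43428125 = 186.12375 / 0.43428125 ≈ 428.58
  x_3 = (0.258375·320 + 0.292500·240 + 0.812500·50 + 0.487500·120) / 0.43428125 = 252.005 / 0.43428125 ≈ 580.28
  x_4 = (0.175375·320 + 0.223750·240 + 0.101875·50 + 0.595625·120) / 0.43428125 = 186.38875 / 0.43428125 ≈ 429.19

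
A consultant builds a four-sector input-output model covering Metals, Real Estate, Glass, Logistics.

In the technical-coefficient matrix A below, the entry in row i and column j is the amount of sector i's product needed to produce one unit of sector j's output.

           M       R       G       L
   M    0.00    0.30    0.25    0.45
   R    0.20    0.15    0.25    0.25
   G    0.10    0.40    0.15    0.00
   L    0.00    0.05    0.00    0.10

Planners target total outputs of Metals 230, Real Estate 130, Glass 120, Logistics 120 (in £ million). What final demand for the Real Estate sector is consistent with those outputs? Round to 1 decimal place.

d_R = 4.5

I − A =
  [   1.00    -0.30    -0.25    -0.45]
  [  -0.20     0.85    -0.25    -0.25]
  [  -0.10    -0.40     0.85     0.00]
  [   0.00    -0.05     0.00     0.90]
d = (I − A) x:
  d_M = (+1.00)·230 + (-0.30)·130 + (-0.25)·120 + (-0.45)·120 = 107.0
  d_R = (-0.20)·230 + (+0.85)·130 + (-0.25)·120 + (-0.25)·120 = 4.5
  d_G = (-0.10)·230 + (-0.40)·130 + (+0.85)·120 + (+0.00)·120 = 27.0
  d_L = (+0.00)·230 + (-0.05)·130 + (+0.00)·120 + (+0.90)·120 = 101.5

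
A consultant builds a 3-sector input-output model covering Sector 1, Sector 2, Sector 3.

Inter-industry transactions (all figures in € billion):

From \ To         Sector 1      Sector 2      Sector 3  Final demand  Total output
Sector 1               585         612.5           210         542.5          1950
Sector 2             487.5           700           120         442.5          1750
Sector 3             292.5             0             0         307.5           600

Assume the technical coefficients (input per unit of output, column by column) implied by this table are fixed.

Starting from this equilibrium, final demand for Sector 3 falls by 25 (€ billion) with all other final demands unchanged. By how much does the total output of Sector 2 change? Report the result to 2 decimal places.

Technical coefficients a_ij = z_ij / X_j:
  a_11 = 585/1950 = 0.30, a_21 = 487.5/1950 = 0.25, a_31 = 292.5/1950 = 0.15
  a_12 = 612.5/1750 = 0.35, a_22 = 700/1750 = 0.40, a_32 = 0/1750 = 0.00
  a_13 = 210/600 = 0.35, a_23 = 120/600 = 0.20, a_33 = 0/600 = 0.00
I − A =
  [   0.70    -0.35    -0.35]
  [  -0.25     0.60    -0.20]
  [  -0.15     0.00     1.00]
Cofactors of I−A, C_ij = (−1)^(i+j)·(minor ij) (rows/columns in the sector order above):
  C_11 = (0.60)(1.00) − (-0.20)(0.00) = 0.6000
  C_12 = −[(-0.25)(1.00) − (-0.20)(-0.15)] = 0.2800
  C_13 = (-0.25)(0.00) − (0.60)(-0.15) = 0.0900
  C_21 = −[(-0.35)(1.00) − (-0.35)(0.00)] = 0.3500
  C_22 = (0.70)(1.00) − (-0.35)(-0.15) = 0.6475
  C_23 = −[(0.70)(0.00) − (-0.35)(-0.15)] = 0.0525
  C_31 = (-0.35)(-0.20) − (-0.35)(0.60) = 0.2800
  C_32 = −[(0.70)(-0.20) − (-0.35)(-0.25)] = 0.2275
  C_33 = (0.70)(0.60) − (-0.35)(-0.25) = 0.3325
det(I−A) = Σ_j (I−A)_1j·C_1j = (0.70)(0.6000) + (-0.35)(0.2800) + (-0.35)(0.0900) = 0.2905
adj(I−A) = Cᵀ =
  [ 0.6000   0.3500   0.2800]
  [ 0.2800   0.6475   0.2275]
  [ 0.0900   0.0525   0.3325]
(I − A)⁻¹ = adj(I−A) / det(I−A) ≈
  [   2.0654     1.2048     0.9639]
  [   0.9639     2.2289     0.7831]
  [   0.3098     0.1807     1.1446]
Δx = (I − A)⁻¹ Δd with Δd having -25 in the Sector 3 component and 0 elsewhere.
So Δx_2 = L_23 · (-25), where L_23 = adj(I−A)_23 / det(I−A) = 0.2275 / 0.2905.
Δx_2 = 0.2275 × (-25) / 0.2905 = -5.6875 / 0.2905 ≈ -19.58.

Δx_2 = -19.58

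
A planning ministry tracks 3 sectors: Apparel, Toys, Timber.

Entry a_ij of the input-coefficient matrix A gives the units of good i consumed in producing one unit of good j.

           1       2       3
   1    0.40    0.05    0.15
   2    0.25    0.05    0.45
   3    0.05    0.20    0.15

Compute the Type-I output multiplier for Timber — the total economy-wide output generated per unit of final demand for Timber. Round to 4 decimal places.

m_3 = 2.5487

I − A =
  [   0.60    -0.05    -0.15]
  [  -0.25     0.95    -0.45]
  [  -0.05    -0.20     0.85]
Cofactors of I−A, C_ij = (−1)^(i+j)·(minor ij) (rows/columns in the sector order above):
  C_11 = (0.95)(0.85) − (-0.45)(-0.20) = 0.7175
  C_12 = −[(-0.25)(0.85) − (-0.45)(-0.05)] = 0.2350
  C_13 = (-0.25)(-0.20) − (0.95)(-0.05) = 0.0975
  C_21 = −[(-0.05)(0.85) − (-0.15)(-0.20)] = 0.0725
  C_22 = (0.60)(0.85) − (-0.15)(-0.05) = 0.5025
  C_23 = −[(0.60)(-0.20) − (-0.05)(-0.05)] = 0.1225
  C_31 = (-0.05)(-0.45) − (-0.15)(0.95) = 0.1650
  C_32 = −[(0.60)(-0.45) − (-0.15)(-0.25)] = 0.3075
  C_33 = (0.60)(0.95) − (-0.05)(-0.25) = 0.5575
det(I−A) = Σ_j (I−A)_1j·C_1j = (0.60)(0.7175) + (-0.05)(0.2350) + (-0.15)(0.0975) = 0.404125
adj(I−A) = Cᵀ =
  [ 0.7175   0.0725   0.1650]
  [ 0.2350   0.5025   0.3075]
  [ 0.0975   0.1225   0.5575]
(I − A)⁻¹ = adj(I−A) / det(I−A) ≈
  [   1.77544     0.17940     0.40829]
  [   0.58150     1.24343     0.76090]
  [   0.24126     0.30312     1.37952]
The output multiplier for sector j is the column-j sum of the Leontief inverse (I − A)⁻¹ = adj(I−A) / det(I−A).
Column 3 of adj(I−A): (0.1650, 0.3075, 0.5575); det(I−A) = 0.404125.
m_3 = (0.1650 + 0.3075 + 0.5575) / 0.404125 = 1.03 / 0.404125 ≈ 2.5487.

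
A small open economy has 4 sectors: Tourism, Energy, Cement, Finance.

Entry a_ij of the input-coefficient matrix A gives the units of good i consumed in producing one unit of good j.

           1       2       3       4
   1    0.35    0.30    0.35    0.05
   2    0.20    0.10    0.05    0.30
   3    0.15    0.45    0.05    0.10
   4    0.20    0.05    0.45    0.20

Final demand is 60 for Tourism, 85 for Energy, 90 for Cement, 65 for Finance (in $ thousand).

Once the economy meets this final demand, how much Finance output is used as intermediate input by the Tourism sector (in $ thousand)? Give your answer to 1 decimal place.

z_41 = 106.9

I − A =
  [   0.65    -0.30    -0.35    -0.05]
  [  -0.20     0.90    -0.05    -0.30]
  [  -0.15    -0.45     0.95    -0.10]
  [  -0.20    -0.05    -0.45     0.80]
Compute the cofactors C_ij = (−1)^(i+j)·(3×3 minor ij) of I−A; the adjugate is their transpose:
adj(I−A) = Cᵀ =
  [ 0.550250   0.354750   0.319625   0.207375]
  [ 0.227250   0.402875   0.194750   0.189625]
  [ 0.223750   0.275125   0.382750   0.165000]
  [ 0.277625   0.268625   0.307375   0.403125]
det(I−A) = Σ_j (I−A)_1j·C_1j = (0.65)(0.550250) + (-0.30)(0.227250) + (-0.35)(0.223750) + (-0.05)(0.277625) = 0.19729375
(I − A)⁻¹ = adj(I−A) / det(I−A) ≈
  [   2.7890     1.7981     1.6200     1.0511]
  [   1.1518     2.0420     0.9871     0.9611]
  [   1.1341     1.3945     1.9400     0.8363]
  [   1.4072     1.3615     1.5580     2.0433]
First solve x = (I − A)⁻¹ d = adj(I−A)·d / det(I−A); in particular x_1 = (0.550250·60 + 0.354750·85 + 0.319625·90 + 0.207375·65) / 0.19729375 = 105.414375 / 0.19729375 ≈ 534.302.
Intermediate flow from 4 to 1: z_41 = a_41 · x_1 = 0.20 × 105.414375 / 0.19729375 = 21.082875 / 0.19729375 ≈ 106.9.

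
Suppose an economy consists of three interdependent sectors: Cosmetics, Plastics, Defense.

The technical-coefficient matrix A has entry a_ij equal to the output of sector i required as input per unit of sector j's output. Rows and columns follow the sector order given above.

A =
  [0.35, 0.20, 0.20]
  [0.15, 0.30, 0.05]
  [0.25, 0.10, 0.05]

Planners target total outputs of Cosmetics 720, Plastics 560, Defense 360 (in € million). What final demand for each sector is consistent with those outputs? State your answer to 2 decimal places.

I − A =
  [   0.65    -0.20    -0.20]
  [  -0.15     0.70    -0.05]
  [  -0.25    -0.10     0.95]
d = (I − A) x:
  d_C = (+0.65)·720 + (-0.20)·560 + (-0.20)·360 = 284.00
  d_P = (-0.15)·720 + (+0.70)·560 + (-0.05)·360 = 266.00
  d_D = (-0.25)·720 + (-0.10)·560 + (+0.95)·360 = 106.00

d_C = 284.00, d_P = 266.00, d_D = 106.00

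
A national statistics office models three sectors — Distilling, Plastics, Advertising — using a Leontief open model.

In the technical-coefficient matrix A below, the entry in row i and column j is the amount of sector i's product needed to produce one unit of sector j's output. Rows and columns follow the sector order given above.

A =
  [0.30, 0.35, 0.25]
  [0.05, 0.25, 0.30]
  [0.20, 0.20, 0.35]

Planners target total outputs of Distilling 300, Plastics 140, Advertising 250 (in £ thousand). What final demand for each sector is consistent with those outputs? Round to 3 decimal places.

d_1 = 98.500, d_2 = 15.000, d_3 = 74.500

I − A =
  [   0.70    -0.35    -0.25]
  [  -0.05     0.75    -0.30]
  [  -0.20    -0.20     0.65]
d = (I − A) x:
  d_1 = (+0.70)·300 + (-0.35)·140 + (-0.25)·250 = 98.500
  d_2 = (-0.05)·300 + (+0.75)·140 + (-0.30)·250 = 15.000
  d_3 = (-0.20)·300 + (-0.20)·140 + (+0.65)·250 = 74.500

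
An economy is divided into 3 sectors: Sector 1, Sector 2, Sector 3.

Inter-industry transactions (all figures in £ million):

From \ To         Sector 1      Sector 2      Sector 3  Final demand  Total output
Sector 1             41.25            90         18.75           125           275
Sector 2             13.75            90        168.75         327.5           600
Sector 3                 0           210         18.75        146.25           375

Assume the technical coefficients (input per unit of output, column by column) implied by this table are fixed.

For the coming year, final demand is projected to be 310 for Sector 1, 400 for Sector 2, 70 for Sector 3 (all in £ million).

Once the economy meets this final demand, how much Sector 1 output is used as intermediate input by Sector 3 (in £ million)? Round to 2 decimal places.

Technical coefficients a_ij = z_ij / X_j:
  a_11 = 41.25/275 = 0.15, a_21 = 13.75/275 = 0.05, a_31 = 0/275 = 0.00
  a_12 = 90/600 = 0.15, a_22 = 90/600 = 0.15, a_32 = 210/600 = 0.35
  a_13 = 18.75/375 = 0.05, a_23 = 168.75/375 = 0.45, a_33 = 18.75/375 = 0.05
I − A =
  [   0.85    -0.15    -0.05]
  [  -0.05     0.85    -0.45]
  [   0.00    -0.35     0.95]
Cofactors of I−A, C_ij = (−1)^(i+j)·(minor ij) (rows/columns in the sector order above):
  C_11 = (0.85)(0.95) − (-0.45)(-0.35) = 0.6500
  C_12 = −[(-0.05)(0.95) − (-0.45)(0.00)] = 0.0475
  C_13 = (-0.05)(-0.35) − (0.85)(0.00) = 0.0175
  C_21 = −[(-0.15)(0.95) − (-0.05)(-0.35)] = 0.1600
  C_22 = (0.85)(0.95) − (-0.05)(0.00) = 0.8075
  C_23 = −[(0.85)(-0.35) − (-0.15)(0.00)] = 0.2975
  C_31 = (-0.15)(-0.45) − (-0.05)(0.85) = 0.1100
  C_32 = −[(0.85)(-0.45) − (-0.05)(-0.05)] = 0.3850
  C_33 = (0.85)(0.85) − (-0.15)(-0.05) = 0.7150
det(I−A) = Σ_j (I−A)_1j·C_1j = (0.85)(0.6500) + (-0.15)(0.0475) + (-0.05)(0.0175) = 0.5445
adj(I−A) = Cᵀ =
  [ 0.6500   0.1600   0.1100]
  [ 0.0475   0.8075   0.3850]
  [ 0.0175   0.2975   0.7150]
(I − A)⁻¹ = adj(I−A) / det(I−A) ≈
  [   1.1938     0.2938     0.2020]
  [   0.0872     1.4830     0.7071]
  [   0.0321     0.5464     1.3131]
First solve x = (I − A)⁻¹ d = adj(I−A)·d / det(I−A); in particular x_3 = (0.0175·310 + 0.2975·400 + 0.7150·70) / 0.5445 = 174.475 / 0.5445 ≈ 320.4316.
Intermediate flow from 1 to 3: z_13 = a_13 · x_3 = 0.05 × 174.475 / 0.5445 = 8.72375 / 0.5445 ≈ 16.02.

z_13 = 16.02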